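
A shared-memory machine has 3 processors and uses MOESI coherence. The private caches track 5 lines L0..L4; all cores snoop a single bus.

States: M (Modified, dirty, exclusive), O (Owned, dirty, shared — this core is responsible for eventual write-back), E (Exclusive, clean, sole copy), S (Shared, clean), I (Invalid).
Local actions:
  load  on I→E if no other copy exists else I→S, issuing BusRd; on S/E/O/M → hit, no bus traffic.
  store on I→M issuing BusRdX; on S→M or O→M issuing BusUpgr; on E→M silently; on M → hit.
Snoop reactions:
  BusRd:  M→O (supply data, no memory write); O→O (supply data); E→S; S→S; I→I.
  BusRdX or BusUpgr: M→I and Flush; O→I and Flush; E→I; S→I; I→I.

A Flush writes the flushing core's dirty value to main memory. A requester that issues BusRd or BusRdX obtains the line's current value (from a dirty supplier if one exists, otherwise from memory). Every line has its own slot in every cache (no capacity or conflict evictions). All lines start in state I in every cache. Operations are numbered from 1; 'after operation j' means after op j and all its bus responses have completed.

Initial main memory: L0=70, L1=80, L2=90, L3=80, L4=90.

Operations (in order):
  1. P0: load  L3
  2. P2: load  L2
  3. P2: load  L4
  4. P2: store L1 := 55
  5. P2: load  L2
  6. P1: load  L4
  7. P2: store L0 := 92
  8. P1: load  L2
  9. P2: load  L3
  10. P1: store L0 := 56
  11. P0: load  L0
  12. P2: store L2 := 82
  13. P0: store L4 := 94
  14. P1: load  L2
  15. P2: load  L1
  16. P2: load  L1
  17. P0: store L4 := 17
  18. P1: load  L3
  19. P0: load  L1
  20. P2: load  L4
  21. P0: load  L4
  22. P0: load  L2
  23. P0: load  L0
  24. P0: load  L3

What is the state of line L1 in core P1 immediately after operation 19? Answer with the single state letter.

[1] P0: load  L3 | P0:E(80), P1:I, P2:I | bus: BusRd
[2] P2: load  L2 | P0:I, P1:I, P2:E(90) | bus: BusRd
[3] P2: load  L4 | P0:I, P1:I, P2:E(90) | bus: BusRd
[4] P2: store L1 := 55 | P0:I, P1:I, P2:M(55) | bus: BusRdX
[5] P2: load  L2 | P0:I, P1:I, P2:E(90) | bus: none
[6] P1: load  L4 | P0:I, P1:S(90), P2:S(90) | bus: BusRd
[7] P2: store L0 := 92 | P0:I, P1:I, P2:M(92) | bus: BusRdX
[8] P1: load  L2 | P0:I, P1:S(90), P2:S(90) | bus: BusRd
[9] P2: load  L3 | P0:S(80), P1:I, P2:S(80) | bus: BusRd
[10] P1: store L0 := 56 | P0:I, P1:M(56), P2:I | bus: BusRdX,Flush
[11] P0: load  L0 | P0:S(56), P1:O(56), P2:I | bus: BusRd
[12] P2: store L2 := 82 | P0:I, P1:I, P2:M(82) | bus: BusUpgr
[13] P0: store L4 := 94 | P0:M(94), P1:I, P2:I | bus: BusRdX
[14] P1: load  L2 | P0:I, P1:S(82), P2:O(82) | bus: BusRd
[15] P2: load  L1 | P0:I, P1:I, P2:M(55) | bus: none
[16] P2: load  L1 | P0:I, P1:I, P2:M(55) | bus: none
[17] P0: store L4 := 17 | P0:M(17), P1:I, P2:I | bus: none
[18] P1: load  L3 | P0:S(80), P1:S(80), P2:S(80) | bus: BusRd
[19] P0: load  L1 | P0:S(55), P1:I, P2:O(55) | bus: BusRd
[20] P2: load  L4 | P0:O(17), P1:I, P2:S(17) | bus: BusRd
[21] P0: load  L4 | P0:O(17), P1:I, P2:S(17) | bus: none
[22] P0: load  L2 | P0:S(82), P1:S(82), P2:O(82) | bus: BusRd
[23] P0: load  L0 | P0:S(56), P1:O(56), P2:I | bus: none
[24] P0: load  L3 | P0:S(80), P1:S(80), P2:S(80) | bus: none

state = I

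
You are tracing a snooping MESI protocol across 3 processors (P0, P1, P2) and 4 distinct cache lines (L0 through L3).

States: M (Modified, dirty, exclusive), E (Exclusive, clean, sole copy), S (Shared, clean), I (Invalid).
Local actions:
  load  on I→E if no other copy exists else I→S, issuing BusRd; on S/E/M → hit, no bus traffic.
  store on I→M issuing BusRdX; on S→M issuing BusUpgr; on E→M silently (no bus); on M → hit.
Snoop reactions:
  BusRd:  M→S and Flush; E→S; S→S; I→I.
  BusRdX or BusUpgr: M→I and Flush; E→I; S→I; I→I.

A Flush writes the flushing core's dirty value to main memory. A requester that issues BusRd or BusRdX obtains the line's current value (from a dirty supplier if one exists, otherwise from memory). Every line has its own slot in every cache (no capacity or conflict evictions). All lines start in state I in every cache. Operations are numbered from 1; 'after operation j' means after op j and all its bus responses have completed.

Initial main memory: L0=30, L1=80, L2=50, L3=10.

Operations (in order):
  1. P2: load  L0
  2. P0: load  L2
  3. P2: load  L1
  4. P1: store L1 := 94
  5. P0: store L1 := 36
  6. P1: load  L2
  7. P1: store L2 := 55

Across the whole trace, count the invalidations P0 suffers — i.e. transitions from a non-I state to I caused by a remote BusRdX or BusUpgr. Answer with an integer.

invalidations = 1

[1] P2: load  L0 | P0:I, P1:I, P2:E(30) | bus: BusRd
[2] P0: load  L2 | P0:E(50), P1:I, P2:I | bus: BusRd
[3] P2: load  L1 | P0:I, P1:I, P2:E(80) | bus: BusRd
[4] P1: store L1 := 94 | P0:I, P1:M(94), P2:I | bus: BusRdX
[5] P0: store L1 := 36 | P0:M(36), P1:I, P2:I | bus: BusRdX,Flush
[6] P1: load  L2 | P0:S(50), P1:S(50), P2:I | bus: BusRd
[7] P1: store L2 := 55 | P0:I, P1:M(55), P2:I | bus: BusUpgr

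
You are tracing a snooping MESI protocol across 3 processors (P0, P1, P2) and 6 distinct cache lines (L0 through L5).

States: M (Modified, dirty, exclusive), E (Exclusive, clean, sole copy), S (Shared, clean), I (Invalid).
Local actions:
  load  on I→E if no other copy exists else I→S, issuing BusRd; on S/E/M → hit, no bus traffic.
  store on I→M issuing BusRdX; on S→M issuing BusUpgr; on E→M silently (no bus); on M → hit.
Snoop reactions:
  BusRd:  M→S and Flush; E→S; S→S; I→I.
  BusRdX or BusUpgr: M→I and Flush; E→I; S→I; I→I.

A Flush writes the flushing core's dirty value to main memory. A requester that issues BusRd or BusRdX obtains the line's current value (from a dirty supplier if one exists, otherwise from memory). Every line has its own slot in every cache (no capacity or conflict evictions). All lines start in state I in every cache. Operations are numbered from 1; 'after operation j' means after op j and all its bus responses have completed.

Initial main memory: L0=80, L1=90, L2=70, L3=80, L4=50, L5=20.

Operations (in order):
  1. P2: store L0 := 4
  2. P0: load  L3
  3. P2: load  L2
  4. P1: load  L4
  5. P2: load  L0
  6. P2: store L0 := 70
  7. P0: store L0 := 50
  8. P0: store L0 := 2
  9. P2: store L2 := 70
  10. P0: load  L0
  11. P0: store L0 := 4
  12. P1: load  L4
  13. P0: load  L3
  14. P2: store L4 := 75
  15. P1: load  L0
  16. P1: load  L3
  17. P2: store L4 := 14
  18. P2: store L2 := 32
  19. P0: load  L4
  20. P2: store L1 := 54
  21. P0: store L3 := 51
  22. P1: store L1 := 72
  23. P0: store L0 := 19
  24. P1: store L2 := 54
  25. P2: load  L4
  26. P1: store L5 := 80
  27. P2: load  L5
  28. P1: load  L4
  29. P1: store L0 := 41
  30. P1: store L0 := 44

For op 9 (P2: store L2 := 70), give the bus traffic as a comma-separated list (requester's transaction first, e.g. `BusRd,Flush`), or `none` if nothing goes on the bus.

1. P2: store L0 := 4  bus=[BusRdX]  L0: P0=I P1=I P2=M  mem[L0]=80
2. P0: load  L3  bus=[BusRd]  L3: P0=E P1=I P2=I  mem[L3]=80
3. P2: load  L2  bus=[BusRd]  L2: P0=I P1=I P2=E  mem[L2]=70
4. P1: load  L4  bus=[BusRd]  L4: P0=I P1=E P2=I  mem[L4]=50
5. P2: load  L0  bus=[-]  L0: P0=I P1=I P2=M  mem[L0]=80
6. P2: store L0 := 70  bus=[-]  L0: P0=I P1=I P2=M  mem[L0]=80
7. P0: store L0 := 50  bus=[BusRdX,Flush]  L0: P0=M P1=I P2=I  mem[L0]=70
8. P0: store L0 := 2  bus=[-]  L0: P0=M P1=I P2=I  mem[L0]=70
9. P2: store L2 := 70  bus=[-]  L2: P0=I P1=I P2=M  mem[L2]=70
10. P0: load  L0  bus=[-]  L0: P0=M P1=I P2=I  mem[L0]=70
11. P0: store L0 := 4  bus=[-]  L0: P0=M P1=I P2=I  mem[L0]=70
12. P1: load  L4  bus=[-]  L4: P0=I P1=E P2=I  mem[L4]=50
13. P0: load  L3  bus=[-]  L3: P0=E P1=I P2=I  mem[L3]=80
14. P2: store L4 := 75  bus=[BusRdX]  L4: P0=I P1=I P2=M  mem[L4]=50
15. P1: load  L0  bus=[BusRd,Flush]  L0: P0=S P1=S P2=I  mem[L0]=4
16. P1: load  L3  bus=[BusRd]  L3: P0=S P1=S P2=I  mem[L3]=80
17. P2: store L4 := 14  bus=[-]  L4: P0=I P1=I P2=M  mem[L4]=50
18. P2: store L2 := 32  bus=[-]  L2: P0=I P1=I P2=M  mem[L2]=70
19. P0: load  L4  bus=[BusRd,Flush]  L4: P0=S P1=I P2=S  mem[L4]=14
20. P2: store L1 := 54  bus=[BusRdX]  L1: P0=I P1=I P2=M  mem[L1]=90
21. P0: store L3 := 51  bus=[BusUpgr]  L3: P0=M P1=I P2=I  mem[L3]=80
22. P1: store L1 := 72  bus=[BusRdX,Flush]  L1: P0=I P1=M P2=I  mem[L1]=54
23. P0: store L0 := 19  bus=[BusUpgr]  L0: P0=M P1=I P2=I  mem[L0]=4
24. P1: store L2 := 54  bus=[BusRdX,Flush]  L2: P0=I P1=M P2=I  mem[L2]=32
25. P2: load  L4  bus=[-]  L4: P0=S P1=I P2=S  mem[L4]=14
26. P1: store L5 := 80  bus=[BusRdX]  L5: P0=I P1=M P2=I  mem[L5]=20
27. P2: load  L5  bus=[BusRd,Flush]  L5: P0=I P1=S P2=S  mem[L5]=80
28. P1: load  L4  bus=[BusRd]  L4: P0=S P1=S P2=S  mem[L4]=14
29. P1: store L0 := 41  bus=[BusRdX,Flush]  L0: P0=I P1=M P2=I  mem[L0]=19
30. P1: store L0 := 44  bus=[-]  L0: P0=I P1=M P2=I  mem[L0]=19

bus = none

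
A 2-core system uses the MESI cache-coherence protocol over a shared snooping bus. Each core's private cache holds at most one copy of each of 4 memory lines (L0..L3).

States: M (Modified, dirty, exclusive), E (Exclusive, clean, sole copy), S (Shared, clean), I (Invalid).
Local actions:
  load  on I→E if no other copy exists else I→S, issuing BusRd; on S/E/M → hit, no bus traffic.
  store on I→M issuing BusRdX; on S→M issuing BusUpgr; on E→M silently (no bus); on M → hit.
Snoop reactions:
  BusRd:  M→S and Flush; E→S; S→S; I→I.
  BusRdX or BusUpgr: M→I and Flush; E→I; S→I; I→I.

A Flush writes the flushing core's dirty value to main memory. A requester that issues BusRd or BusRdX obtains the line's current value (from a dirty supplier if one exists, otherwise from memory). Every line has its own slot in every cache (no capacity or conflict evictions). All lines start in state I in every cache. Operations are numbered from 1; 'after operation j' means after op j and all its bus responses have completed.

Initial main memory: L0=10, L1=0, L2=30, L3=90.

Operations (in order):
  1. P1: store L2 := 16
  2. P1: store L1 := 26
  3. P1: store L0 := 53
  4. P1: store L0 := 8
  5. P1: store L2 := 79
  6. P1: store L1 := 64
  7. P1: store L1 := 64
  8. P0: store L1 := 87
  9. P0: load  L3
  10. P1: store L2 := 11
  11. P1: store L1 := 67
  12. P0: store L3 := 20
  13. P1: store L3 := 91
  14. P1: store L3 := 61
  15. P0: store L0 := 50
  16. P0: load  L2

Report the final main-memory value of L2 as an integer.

  op1 P1: store L2 := 16 → I/M on L2; bus BusRdX; mem=30
  op2 P1: store L1 := 26 → I/M on L1; bus BusRdX; mem=0
  op3 P1: store L0 := 53 → I/M on L0; bus BusRdX; mem=10
  op4 P1: store L0 := 8 → I/M on L0; bus (none); mem=10
  op5 P1: store L2 := 79 → I/M on L2; bus (none); mem=30
  op6 P1: store L1 := 64 → I/M on L1; bus (none); mem=0
  op7 P1: store L1 := 64 → I/M on L1; bus (none); mem=0
  op8 P0: store L1 := 87 → M/I on L1; bus BusRdX Flush; mem=64
  op9 P0: load  L3 → E/I on L3; bus BusRd; mem=90
  op10 P1: store L2 := 11 → I/M on L2; bus (none); mem=30
  op11 P1: store L1 := 67 → I/M on L1; bus BusRdX Flush; mem=87
  op12 P0: store L3 := 20 → M/I on L3; bus (none); mem=90
  op13 P1: store L3 := 91 → I/M on L3; bus BusRdX Flush; mem=20
  op14 P1: store L3 := 61 → I/M on L3; bus (none); mem=20
  op15 P0: store L0 := 50 → M/I on L0; bus BusRdX Flush; mem=8
  op16 P0: load  L2 → S/S on L2; bus BusRd Flush; mem=11

memory[L2] = 11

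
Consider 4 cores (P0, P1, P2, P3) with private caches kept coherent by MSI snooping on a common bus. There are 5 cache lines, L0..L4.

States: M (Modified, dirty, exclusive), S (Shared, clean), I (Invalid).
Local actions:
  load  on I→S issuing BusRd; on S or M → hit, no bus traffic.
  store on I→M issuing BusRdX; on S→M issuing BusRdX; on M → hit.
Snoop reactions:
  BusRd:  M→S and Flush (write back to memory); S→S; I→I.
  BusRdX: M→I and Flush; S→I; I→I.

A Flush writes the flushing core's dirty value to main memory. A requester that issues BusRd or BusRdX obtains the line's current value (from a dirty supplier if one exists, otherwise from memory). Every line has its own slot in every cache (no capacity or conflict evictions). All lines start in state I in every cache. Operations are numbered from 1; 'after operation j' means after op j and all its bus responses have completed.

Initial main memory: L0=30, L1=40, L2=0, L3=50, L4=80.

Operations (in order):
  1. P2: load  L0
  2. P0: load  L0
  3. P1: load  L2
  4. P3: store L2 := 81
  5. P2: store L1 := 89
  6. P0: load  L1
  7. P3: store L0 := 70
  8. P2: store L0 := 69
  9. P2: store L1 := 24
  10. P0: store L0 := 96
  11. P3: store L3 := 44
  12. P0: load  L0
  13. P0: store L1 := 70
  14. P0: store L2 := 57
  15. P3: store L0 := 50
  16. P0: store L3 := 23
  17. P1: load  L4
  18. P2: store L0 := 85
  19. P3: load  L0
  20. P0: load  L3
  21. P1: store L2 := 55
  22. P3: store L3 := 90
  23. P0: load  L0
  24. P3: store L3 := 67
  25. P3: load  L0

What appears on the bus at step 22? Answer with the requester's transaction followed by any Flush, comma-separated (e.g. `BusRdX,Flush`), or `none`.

bus = BusRdX,Flush

[1] P2: load  L0 | P0:I, P1:I, P2:S(30), P3:I | bus: BusRd
[2] P0: load  L0 | P0:S(30), P1:I, P2:S(30), P3:I | bus: BusRd
[3] P1: load  L2 | P0:I, P1:S(0), P2:I, P3:I | bus: BusRd
[4] P3: store L2 := 81 | P0:I, P1:I, P2:I, P3:M(81) | bus: BusRdX
[5] P2: store L1 := 89 | P0:I, P1:I, P2:M(89), P3:I | bus: BusRdX
[6] P0: load  L1 | P0:S(89), P1:I, P2:S(89), P3:I | bus: BusRd,Flush
[7] P3: store L0 := 70 | P0:I, P1:I, P2:I, P3:M(70) | bus: BusRdX
[8] P2: store L0 := 69 | P0:I, P1:I, P2:M(69), P3:I | bus: BusRdX,Flush
[9] P2: store L1 := 24 | P0:I, P1:I, P2:M(24), P3:I | bus: BusRdX
[10] P0: store L0 := 96 | P0:M(96), P1:I, P2:I, P3:I | bus: BusRdX,Flush
[11] P3: store L3 := 44 | P0:I, P1:I, P2:I, P3:M(44) | bus: BusRdX
[12] P0: load  L0 | P0:M(96), P1:I, P2:I, P3:I | bus: none
[13] P0: store L1 := 70 | P0:M(70), P1:I, P2:I, P3:I | bus: BusRdX,Flush
[14] P0: store L2 := 57 | P0:M(57), P1:I, P2:I, P3:I | bus: BusRdX,Flush
[15] P3: store L0 := 50 | P0:I, P1:I, P2:I, P3:M(50) | bus: BusRdX,Flush
[16] P0: store L3 := 23 | P0:M(23), P1:I, P2:I, P3:I | bus: BusRdX,Flush
[17] P1: load  L4 | P0:I, P1:S(80), P2:I, P3:I | bus: BusRd
[18] P2: store L0 := 85 | P0:I, P1:I, P2:M(85), P3:I | bus: BusRdX,Flush
[19] P3: load  L0 | P0:I, P1:I, P2:S(85), P3:S(85) | bus: BusRd,Flush
[20] P0: load  L3 | P0:M(23), P1:I, P2:I, P3:I | bus: none
[21] P1: store L2 := 55 | P0:I, P1:M(55), P2:I, P3:I | bus: BusRdX,Flush
[22] P3: store L3 := 90 | P0:I, P1:I, P2:I, P3:M(90) | bus: BusRdX,Flush
[23] P0: load  L0 | P0:S(85), P1:I, P2:S(85), P3:S(85) | bus: BusRd
[24] P3: store L3 := 67 | P0:I, P1:I, P2:I, P3:M(67) | bus: none
[25] P3: load  L0 | P0:S(85), P1:I, P2:S(85), P3:S(85) | bus: none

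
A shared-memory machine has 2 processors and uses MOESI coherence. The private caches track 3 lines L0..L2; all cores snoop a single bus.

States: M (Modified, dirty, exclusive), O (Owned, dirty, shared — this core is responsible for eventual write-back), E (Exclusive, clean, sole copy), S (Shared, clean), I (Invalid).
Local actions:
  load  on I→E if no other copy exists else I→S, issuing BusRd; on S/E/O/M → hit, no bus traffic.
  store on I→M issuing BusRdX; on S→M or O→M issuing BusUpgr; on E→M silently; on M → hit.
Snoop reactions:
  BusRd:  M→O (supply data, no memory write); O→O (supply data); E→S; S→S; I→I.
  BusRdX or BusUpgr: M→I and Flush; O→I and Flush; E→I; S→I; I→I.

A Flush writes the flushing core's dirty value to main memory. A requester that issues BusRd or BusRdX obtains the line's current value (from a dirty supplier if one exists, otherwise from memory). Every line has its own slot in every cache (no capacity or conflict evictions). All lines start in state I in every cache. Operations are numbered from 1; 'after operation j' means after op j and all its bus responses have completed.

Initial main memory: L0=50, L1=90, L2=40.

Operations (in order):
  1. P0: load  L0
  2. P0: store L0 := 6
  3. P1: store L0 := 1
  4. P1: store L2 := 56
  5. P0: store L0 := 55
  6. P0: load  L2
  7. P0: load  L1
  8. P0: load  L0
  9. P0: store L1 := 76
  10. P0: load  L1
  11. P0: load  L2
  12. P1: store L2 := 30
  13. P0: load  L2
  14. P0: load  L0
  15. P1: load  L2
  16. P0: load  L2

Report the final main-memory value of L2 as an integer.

memory[L2] = 40

  op1 P0: load  L0 → E/I on L0; bus BusRd; mem=50
  op2 P0: store L0 := 6 → M/I on L0; bus (none); mem=50
  op3 P1: store L0 := 1 → I/M on L0; bus BusRdX Flush; mem=6
  op4 P1: store L2 := 56 → I/M on L2; bus BusRdX; mem=40
  op5 P0: store L0 := 55 → M/I on L0; bus BusRdX Flush; mem=1
  op6 P0: load  L2 → S/O on L2; bus BusRd; mem=40
  op7 P0: load  L1 → E/I on L1; bus BusRd; mem=90
  op8 P0: load  L0 → M/I on L0; bus (none); mem=1
  op9 P0: store L1 := 76 → M/I on L1; bus (none); mem=90
  op10 P0: load  L1 → M/I on L1; bus (none); mem=90
  op11 P0: load  L2 → S/O on L2; bus (none); mem=40
  op12 P1: store L2 := 30 → I/M on L2; bus BusUpgr; mem=40
  op13 P0: load  L2 → S/O on L2; bus BusRd; mem=40
  op14 P0: load  L0 → M/I on L0; bus (none); mem=1
  op15 P1: load  L2 → S/O on L2; bus (none); mem=40
  op16 P0: load  L2 → S/O on L2; bus (none); mem=40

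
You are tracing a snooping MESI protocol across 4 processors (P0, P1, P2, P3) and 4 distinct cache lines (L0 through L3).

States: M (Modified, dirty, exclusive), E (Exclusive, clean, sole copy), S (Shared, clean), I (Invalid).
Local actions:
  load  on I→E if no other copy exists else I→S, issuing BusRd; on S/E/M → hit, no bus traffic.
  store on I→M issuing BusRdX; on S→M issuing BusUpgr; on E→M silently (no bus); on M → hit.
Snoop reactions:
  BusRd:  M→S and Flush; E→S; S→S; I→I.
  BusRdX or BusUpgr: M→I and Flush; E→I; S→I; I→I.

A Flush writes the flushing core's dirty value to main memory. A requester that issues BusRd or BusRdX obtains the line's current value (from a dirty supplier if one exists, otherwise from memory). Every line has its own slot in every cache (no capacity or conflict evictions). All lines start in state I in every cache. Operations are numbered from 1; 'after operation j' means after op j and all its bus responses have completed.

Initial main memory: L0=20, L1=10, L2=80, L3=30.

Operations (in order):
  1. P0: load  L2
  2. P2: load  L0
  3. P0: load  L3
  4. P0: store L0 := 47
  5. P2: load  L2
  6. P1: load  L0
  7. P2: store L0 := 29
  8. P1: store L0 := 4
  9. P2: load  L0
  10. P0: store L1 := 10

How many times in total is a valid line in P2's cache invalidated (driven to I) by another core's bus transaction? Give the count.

  op1 P0: load  L2 → E/I/I/I on L2; bus BusRd; mem=80
  op2 P2: load  L0 → I/I/E/I on L0; bus BusRd; mem=20
  op3 P0: load  L3 → E/I/I/I on L3; bus BusRd; mem=30
  op4 P0: store L0 := 47 → M/I/I/I on L0; bus BusRdX; mem=20
  op5 P2: load  L2 → S/I/S/I on L2; bus BusRd; mem=80
  op6 P1: load  L0 → S/S/I/I on L0; bus BusRd Flush; mem=47
  op7 P2: store L0 := 29 → I/I/M/I on L0; bus BusRdX; mem=47
  op8 P1: store L0 := 4 → I/M/I/I on L0; bus BusRdX Flush; mem=29
  op9 P2: load  L0 → I/S/S/I on L0; bus BusRd Flush; mem=4
  op10 P0: store L1 := 10 → M/I/I/I on L1; bus BusRdX; mem=10

invalidations = 2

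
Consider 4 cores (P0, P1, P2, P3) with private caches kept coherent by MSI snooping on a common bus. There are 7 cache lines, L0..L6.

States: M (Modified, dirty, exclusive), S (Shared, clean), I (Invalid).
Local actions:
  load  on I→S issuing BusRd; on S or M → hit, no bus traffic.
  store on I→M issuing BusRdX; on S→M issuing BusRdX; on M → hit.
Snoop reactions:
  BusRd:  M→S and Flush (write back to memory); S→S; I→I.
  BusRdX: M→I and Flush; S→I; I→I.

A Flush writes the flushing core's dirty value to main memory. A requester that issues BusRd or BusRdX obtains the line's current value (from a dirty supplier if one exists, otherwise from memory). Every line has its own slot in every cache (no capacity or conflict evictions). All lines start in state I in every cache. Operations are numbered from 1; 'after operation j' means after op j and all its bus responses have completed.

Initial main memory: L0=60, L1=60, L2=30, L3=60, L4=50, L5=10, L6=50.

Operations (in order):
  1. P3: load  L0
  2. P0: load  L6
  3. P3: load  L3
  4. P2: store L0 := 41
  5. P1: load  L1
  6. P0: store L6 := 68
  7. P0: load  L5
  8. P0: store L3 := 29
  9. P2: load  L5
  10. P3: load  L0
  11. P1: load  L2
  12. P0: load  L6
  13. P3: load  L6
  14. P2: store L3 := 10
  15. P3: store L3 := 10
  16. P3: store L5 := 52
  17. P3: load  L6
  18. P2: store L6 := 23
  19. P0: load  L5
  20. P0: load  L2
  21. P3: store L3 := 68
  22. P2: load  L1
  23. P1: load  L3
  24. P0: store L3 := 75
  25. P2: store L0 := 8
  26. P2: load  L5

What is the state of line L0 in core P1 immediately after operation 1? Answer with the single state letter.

1. P3: load  L0  bus=[BusRd]  L0: P0=I P1=I P2=I P3=S  mem[L0]=60
2. P0: load  L6  bus=[BusRd]  L6: P0=S P1=I P2=I P3=I  mem[L6]=50
3. P3: load  L3  bus=[BusRd]  L3: P0=I P1=I P2=I P3=S  mem[L3]=60
4. P2: store L0 := 41  bus=[BusRdX]  L0: P0=I P1=I P2=M P3=I  mem[L0]=60
5. P1: load  L1  bus=[BusRd]  L1: P0=I P1=S P2=I P3=I  mem[L1]=60
6. P0: store L6 := 68  bus=[BusRdX]  L6: P0=M P1=I P2=I P3=I  mem[L6]=50
7. P0: load  L5  bus=[BusRd]  L5: P0=S P1=I P2=I P3=I  mem[L5]=10
8. P0: store L3 := 29  bus=[BusRdX]  L3: P0=M P1=I P2=I P3=I  mem[L3]=60
9. P2: load  L5  bus=[BusRd]  L5: P0=S P1=I P2=S P3=I  mem[L5]=10
10. P3: load  L0  bus=[BusRd,Flush]  L0: P0=I P1=I P2=S P3=S  mem[L0]=41
11. P1: load  L2  bus=[BusRd]  L2: P0=I P1=S P2=I P3=I  mem[L2]=30
12. P0: load  L6  bus=[-]  L6: P0=M P1=I P2=I P3=I  mem[L6]=50
13. P3: load  L6  bus=[BusRd,Flush]  L6: P0=S P1=I P2=I P3=S  mem[L6]=68
14. P2: store L3 := 10  bus=[BusRdX,Flush]  L3: P0=I P1=I P2=M P3=I  mem[L3]=29
15. P3: store L3 := 10  bus=[BusRdX,Flush]  L3: P0=I P1=I P2=I P3=M  mem[L3]=10
16. P3: store L5 := 52  bus=[BusRdX]  L5: P0=I P1=I P2=I P3=M  mem[L5]=10
17. P3: load  L6  bus=[-]  L6: P0=S P1=I P2=I P3=S  mem[L6]=68
18. P2: store L6 := 23  bus=[BusRdX]  L6: P0=I P1=I P2=M P3=I  mem[L6]=68
19. P0: load  L5  bus=[BusRd,Flush]  L5: P0=S P1=I P2=I P3=S  mem[L5]=52
20. P0: load  L2  bus=[BusRd]  L2: P0=S P1=S P2=I P3=I  mem[L2]=30
21. P3: store L3 := 68  bus=[-]  L3: P0=I P1=I P2=I P3=M  mem[L3]=10
22. P2: load  L1  bus=[BusRd]  L1: P0=I P1=S P2=S P3=I  mem[L1]=60
23. P1: load  L3  bus=[BusRd,Flush]  L3: P0=I P1=S P2=I P3=S  mem[L3]=68
24. P0: store L3 := 75  bus=[BusRdX]  L3: P0=M P1=I P2=I P3=I  mem[L3]=68
25. P2: store L0 := 8  bus=[BusRdX]  L0: P0=I P1=I P2=M P3=I  mem[L0]=41
26. P2: load  L5  bus=[BusRd]  L5: P0=S P1=I P2=S P3=S  mem[L5]=52

state = I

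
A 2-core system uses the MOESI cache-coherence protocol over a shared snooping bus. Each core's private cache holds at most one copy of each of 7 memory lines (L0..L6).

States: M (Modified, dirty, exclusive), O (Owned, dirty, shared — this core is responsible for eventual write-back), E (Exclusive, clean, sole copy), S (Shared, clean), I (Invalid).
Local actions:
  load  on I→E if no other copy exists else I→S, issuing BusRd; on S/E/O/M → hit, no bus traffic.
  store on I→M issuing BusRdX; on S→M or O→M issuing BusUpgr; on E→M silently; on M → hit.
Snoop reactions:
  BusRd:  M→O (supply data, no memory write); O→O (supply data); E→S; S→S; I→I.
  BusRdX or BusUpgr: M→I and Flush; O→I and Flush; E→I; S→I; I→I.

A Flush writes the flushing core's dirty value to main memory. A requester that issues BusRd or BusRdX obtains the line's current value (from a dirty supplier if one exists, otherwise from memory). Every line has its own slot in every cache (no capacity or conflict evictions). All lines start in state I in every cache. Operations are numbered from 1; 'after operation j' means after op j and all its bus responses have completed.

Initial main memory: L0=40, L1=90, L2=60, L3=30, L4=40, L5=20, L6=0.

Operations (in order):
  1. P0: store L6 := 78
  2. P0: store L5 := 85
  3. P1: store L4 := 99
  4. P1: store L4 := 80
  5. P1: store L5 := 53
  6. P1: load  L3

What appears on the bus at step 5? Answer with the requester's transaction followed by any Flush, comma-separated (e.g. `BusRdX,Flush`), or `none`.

bus = BusRdX,Flush

step 1: P0: store L6 := 78  ⟶  MI  (L6)  txn=BusRdX  M[L6]=0
step 2: P0: store L5 := 85  ⟶  MI  (L5)  txn=BusRdX  M[L5]=20
step 3: P1: store L4 := 99  ⟶  IM  (L4)  txn=BusRdX  M[L4]=40
step 4: P1: store L4 := 80  ⟶  IM  (L4)  txn=∅  M[L4]=40
step 5: P1: store L5 := 53  ⟶  IM  (L5)  txn=BusRdX+Flush  M[L5]=85
step 6: P1: load  L3  ⟶  IE  (L3)  txn=BusRd  M[L3]=30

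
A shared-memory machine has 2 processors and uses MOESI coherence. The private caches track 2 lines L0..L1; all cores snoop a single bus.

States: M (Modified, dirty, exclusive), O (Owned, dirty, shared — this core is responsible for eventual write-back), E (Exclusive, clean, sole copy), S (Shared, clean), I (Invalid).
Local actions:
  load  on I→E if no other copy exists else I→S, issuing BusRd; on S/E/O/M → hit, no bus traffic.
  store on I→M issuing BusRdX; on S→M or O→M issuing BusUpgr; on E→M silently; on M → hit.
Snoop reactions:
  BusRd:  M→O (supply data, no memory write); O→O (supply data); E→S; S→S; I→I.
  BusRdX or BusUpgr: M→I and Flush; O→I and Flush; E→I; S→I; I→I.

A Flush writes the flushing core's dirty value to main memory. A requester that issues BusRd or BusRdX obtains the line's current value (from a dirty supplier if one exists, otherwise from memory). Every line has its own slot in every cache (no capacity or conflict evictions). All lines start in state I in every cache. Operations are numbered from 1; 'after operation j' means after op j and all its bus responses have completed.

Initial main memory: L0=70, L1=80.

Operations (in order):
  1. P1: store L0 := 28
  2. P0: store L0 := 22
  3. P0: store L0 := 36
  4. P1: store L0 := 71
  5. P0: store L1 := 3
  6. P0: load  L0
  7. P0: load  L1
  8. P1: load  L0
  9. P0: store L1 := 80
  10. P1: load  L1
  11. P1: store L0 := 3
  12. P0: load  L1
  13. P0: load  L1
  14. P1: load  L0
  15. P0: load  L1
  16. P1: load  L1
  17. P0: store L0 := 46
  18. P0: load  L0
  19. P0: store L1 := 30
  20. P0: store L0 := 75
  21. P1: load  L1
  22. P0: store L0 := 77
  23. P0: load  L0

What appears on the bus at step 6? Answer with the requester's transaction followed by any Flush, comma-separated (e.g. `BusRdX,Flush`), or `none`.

step 1: P1: store L0 := 28  ⟶  IM  (L0)  txn=BusRdX  M[L0]=70
step 2: P0: store L0 := 22  ⟶  MI  (L0)  txn=BusRdX+Flush  M[L0]=28
step 3: P0: store L0 := 36  ⟶  MI  (L0)  txn=∅  M[L0]=28
step 4: P1: store L0 := 71  ⟶  IM  (L0)  txn=BusRdX+Flush  M[L0]=36
step 5: P0: store L1 := 3  ⟶  MI  (L1)  txn=BusRdX  M[L1]=80
step 6: P0: load  L0  ⟶  SO  (L0)  txn=BusRd  M[L0]=36
step 7: P0: load  L1  ⟶  MI  (L1)  txn=∅  M[L1]=80
step 8: P1: load  L0  ⟶  SO  (L0)  txn=∅  M[L0]=36
step 9: P0: store L1 := 80  ⟶  MI  (L1)  txn=∅  M[L1]=80
step 10: P1: load  L1  ⟶  OS  (L1)  txn=BusRd  M[L1]=80
step 11: P1: store L0 := 3  ⟶  IM  (L0)  txn=BusUpgr  M[L0]=36
step 12: P0: load  L1  ⟶  OS  (L1)  txn=∅  M[L1]=80
step 13: P0: load  L1  ⟶  OS  (L1)  txn=∅  M[L1]=80
step 14: P1: load  L0  ⟶  IM  (L0)  txn=∅  M[L0]=36
step 15: P0: load  L1  ⟶  OS  (L1)  txn=∅  M[L1]=80
step 16: P1: load  L1  ⟶  OS  (L1)  txn=∅  M[L1]=80
step 17: P0: store L0 := 46  ⟶  MI  (L0)  txn=BusRdX+Flush  M[L0]=3
step 18: P0: load  L0  ⟶  MI  (L0)  txn=∅  M[L0]=3
step 19: P0: store L1 := 30  ⟶  MI  (L1)  txn=BusUpgr  M[L1]=80
step 20: P0: store L0 := 75  ⟶  MI  (L0)  txn=∅  M[L0]=3
step 21: P1: load  L1  ⟶  OS  (L1)  txn=BusRd  M[L1]=80
step 22: P0: store L0 := 77  ⟶  MI  (L0)  txn=∅  M[L0]=3
step 23: P0: load  L0  ⟶  MI  (L0)  txn=∅  M[L0]=3

bus = BusRd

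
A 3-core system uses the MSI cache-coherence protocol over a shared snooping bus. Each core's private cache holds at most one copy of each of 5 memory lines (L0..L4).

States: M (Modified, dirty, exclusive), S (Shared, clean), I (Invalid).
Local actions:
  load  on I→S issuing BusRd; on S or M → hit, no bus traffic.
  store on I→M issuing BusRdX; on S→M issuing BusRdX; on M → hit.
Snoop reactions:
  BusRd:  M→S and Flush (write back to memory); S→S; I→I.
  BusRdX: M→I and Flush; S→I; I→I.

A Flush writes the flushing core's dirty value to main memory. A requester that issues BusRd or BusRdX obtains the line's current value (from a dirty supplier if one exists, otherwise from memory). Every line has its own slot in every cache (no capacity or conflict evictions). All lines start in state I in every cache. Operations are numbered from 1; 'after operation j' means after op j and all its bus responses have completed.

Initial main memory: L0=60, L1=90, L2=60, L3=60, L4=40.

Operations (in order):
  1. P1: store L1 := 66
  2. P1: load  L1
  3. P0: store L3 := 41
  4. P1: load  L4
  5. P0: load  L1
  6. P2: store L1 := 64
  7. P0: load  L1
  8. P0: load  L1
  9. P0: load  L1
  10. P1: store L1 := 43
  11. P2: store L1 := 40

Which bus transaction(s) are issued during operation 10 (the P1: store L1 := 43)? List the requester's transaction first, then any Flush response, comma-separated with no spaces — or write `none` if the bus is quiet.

step 1: P1: store L1 := 66  ⟶  IMI  (L1)  txn=BusRdX  M[L1]=90
step 2: P1: load  L1  ⟶  IMI  (L1)  txn=∅  M[L1]=90
step 3: P0: store L3 := 41  ⟶  MII  (L3)  txn=BusRdX  M[L3]=60
step 4: P1: load  L4  ⟶  ISI  (L4)  txn=BusRd  M[L4]=40
step 5: P0: load  L1  ⟶  SSI  (L1)  txn=BusRd+Flush  M[L1]=66
step 6: P2: store L1 := 64  ⟶  IIM  (L1)  txn=BusRdX  M[L1]=66
step 7: P0: load  L1  ⟶  SIS  (L1)  txn=BusRd+Flush  M[L1]=64
step 8: P0: load  L1  ⟶  SIS  (L1)  txn=∅  M[L1]=64
step 9: P0: load  L1  ⟶  SIS  (L1)  txn=∅  M[L1]=64
step 10: P1: store L1 := 43  ⟶  IMI  (L1)  txn=BusRdX  M[L1]=64
step 11: P2: store L1 := 40  ⟶  IIM  (L1)  txn=BusRdX+Flush  M[L1]=43

bus = BusRdX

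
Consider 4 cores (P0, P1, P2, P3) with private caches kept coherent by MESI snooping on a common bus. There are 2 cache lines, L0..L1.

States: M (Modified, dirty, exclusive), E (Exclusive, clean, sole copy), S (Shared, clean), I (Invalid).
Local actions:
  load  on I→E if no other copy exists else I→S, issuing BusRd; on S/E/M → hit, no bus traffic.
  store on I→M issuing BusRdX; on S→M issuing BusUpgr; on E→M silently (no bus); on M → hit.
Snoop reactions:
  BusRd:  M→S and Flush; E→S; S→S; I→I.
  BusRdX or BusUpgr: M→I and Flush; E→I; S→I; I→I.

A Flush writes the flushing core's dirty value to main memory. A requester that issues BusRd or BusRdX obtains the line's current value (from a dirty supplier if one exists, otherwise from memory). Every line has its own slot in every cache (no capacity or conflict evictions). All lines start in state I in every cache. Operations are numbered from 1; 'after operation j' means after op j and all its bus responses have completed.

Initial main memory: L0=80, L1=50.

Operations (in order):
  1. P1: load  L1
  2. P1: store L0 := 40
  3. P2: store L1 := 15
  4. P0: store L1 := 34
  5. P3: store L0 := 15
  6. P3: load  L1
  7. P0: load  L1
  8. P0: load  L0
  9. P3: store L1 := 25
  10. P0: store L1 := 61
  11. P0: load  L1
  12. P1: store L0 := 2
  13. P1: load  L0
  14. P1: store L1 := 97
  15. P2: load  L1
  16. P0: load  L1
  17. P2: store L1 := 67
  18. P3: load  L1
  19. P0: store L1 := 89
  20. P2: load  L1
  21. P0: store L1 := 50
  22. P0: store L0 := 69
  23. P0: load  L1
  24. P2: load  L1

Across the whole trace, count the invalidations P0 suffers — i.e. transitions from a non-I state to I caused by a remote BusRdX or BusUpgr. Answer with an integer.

invalidations = 4

  op1 P1: load  L1 → I/E/I/I on L1; bus BusRd; mem=50
  op2 P1: store L0 := 40 → I/M/I/I on L0; bus BusRdX; mem=80
  op3 P2: store L1 := 15 → I/I/M/I on L1; bus BusRdX; mem=50
  op4 P0: store L1 := 34 → M/I/I/I on L1; bus BusRdX Flush; mem=15
  op5 P3: store L0 := 15 → I/I/I/M on L0; bus BusRdX Flush; mem=40
  op6 P3: load  L1 → S/I/I/S on L1; bus BusRd Flush; mem=34
  op7 P0: load  L1 → S/I/I/S on L1; bus (none); mem=34
  op8 P0: load  L0 → S/I/I/S on L0; bus BusRd Flush; mem=15
  op9 P3: store L1 := 25 → I/I/I/M on L1; bus BusUpgr; mem=34
  op10 P0: store L1 := 61 → M/I/I/I on L1; bus BusRdX Flush; mem=25
  op11 P0: load  L1 → M/I/I/I on L1; bus (none); mem=25
  op12 P1: store L0 := 2 → I/M/I/I on L0; bus BusRdX; mem=15
  op13 P1: load  L0 → I/M/I/I on L0; bus (none); mem=15
  op14 P1: store L1 := 97 → I/M/I/I on L1; bus BusRdX Flush; mem=61
  op15 P2: load  L1 → I/S/S/I on L1; bus BusRd Flush; mem=97
  op16 P0: load  L1 → S/S/S/I on L1; bus BusRd; mem=97
  op17 P2: store L1 := 67 → I/I/M/I on L1; bus BusUpgr; mem=97
  op18 P3: load  L1 → I/I/S/S on L1; bus BusRd Flush; mem=67
  op19 P0: store L1 := 89 → M/I/I/I on L1; bus BusRdX; mem=67
  op20 P2: load  L1 → S/I/S/I on L1; bus BusRd Flush; mem=89
  op21 P0: store L1 := 50 → M/I/I/I on L1; bus BusUpgr; mem=89
  op22 P0: store L0 := 69 → M/I/I/I on L0; bus BusRdX Flush; mem=2
  op23 P0: load  L1 → M/I/I/I on L1; bus (none); mem=89
  op24 P2: load  L1 → S/I/S/I on L1; bus BusRd Flush; mem=50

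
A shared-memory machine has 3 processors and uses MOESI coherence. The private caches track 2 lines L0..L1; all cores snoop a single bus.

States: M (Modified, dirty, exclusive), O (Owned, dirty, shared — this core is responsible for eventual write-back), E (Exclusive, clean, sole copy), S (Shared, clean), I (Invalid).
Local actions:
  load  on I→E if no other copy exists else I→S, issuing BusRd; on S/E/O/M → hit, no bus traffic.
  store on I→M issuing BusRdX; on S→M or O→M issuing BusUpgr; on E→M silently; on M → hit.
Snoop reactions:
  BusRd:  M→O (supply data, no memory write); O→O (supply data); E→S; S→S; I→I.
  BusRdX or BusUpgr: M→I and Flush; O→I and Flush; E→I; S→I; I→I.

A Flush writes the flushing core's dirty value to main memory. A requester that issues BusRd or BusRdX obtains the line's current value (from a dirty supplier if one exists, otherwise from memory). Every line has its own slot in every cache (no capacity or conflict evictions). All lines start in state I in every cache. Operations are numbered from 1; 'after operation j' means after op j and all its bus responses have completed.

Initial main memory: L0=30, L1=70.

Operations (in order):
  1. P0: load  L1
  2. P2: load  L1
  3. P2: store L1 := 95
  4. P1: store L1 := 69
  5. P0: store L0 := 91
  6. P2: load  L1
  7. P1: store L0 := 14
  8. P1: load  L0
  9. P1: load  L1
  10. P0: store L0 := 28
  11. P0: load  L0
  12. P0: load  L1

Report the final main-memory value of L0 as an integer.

[1] P0: load  L1 | P0:E(70), P1:I, P2:I | bus: BusRd
[2] P2: load  L1 | P0:S(70), P1:I, P2:S(70) | bus: BusRd
[3] P2: store L1 := 95 | P0:I, P1:I, P2:M(95) | bus: BusUpgr
[4] P1: store L1 := 69 | P0:I, P1:M(69), P2:I | bus: BusRdX,Flush
[5] P0: store L0 := 91 | P0:M(91), P1:I, P2:I | bus: BusRdX
[6] P2: load  L1 | P0:I, P1:O(69), P2:S(69) | bus: BusRd
[7] P1: store L0 := 14 | P0:I, P1:M(14), P2:I | bus: BusRdX,Flush
[8] P1: load  L0 | P0:I, P1:M(14), P2:I | bus: none
[9] P1: load  L1 | P0:I, P1:O(69), P2:S(69) | bus: none
[10] P0: store L0 := 28 | P0:M(28), P1:I, P2:I | bus: BusRdX,Flush
[11] P0: load  L0 | P0:M(28), P1:I, P2:I | bus: none
[12] P0: load  L1 | P0:S(69), P1:O(69), P2:S(69) | bus: BusRd

memory[L0] = 14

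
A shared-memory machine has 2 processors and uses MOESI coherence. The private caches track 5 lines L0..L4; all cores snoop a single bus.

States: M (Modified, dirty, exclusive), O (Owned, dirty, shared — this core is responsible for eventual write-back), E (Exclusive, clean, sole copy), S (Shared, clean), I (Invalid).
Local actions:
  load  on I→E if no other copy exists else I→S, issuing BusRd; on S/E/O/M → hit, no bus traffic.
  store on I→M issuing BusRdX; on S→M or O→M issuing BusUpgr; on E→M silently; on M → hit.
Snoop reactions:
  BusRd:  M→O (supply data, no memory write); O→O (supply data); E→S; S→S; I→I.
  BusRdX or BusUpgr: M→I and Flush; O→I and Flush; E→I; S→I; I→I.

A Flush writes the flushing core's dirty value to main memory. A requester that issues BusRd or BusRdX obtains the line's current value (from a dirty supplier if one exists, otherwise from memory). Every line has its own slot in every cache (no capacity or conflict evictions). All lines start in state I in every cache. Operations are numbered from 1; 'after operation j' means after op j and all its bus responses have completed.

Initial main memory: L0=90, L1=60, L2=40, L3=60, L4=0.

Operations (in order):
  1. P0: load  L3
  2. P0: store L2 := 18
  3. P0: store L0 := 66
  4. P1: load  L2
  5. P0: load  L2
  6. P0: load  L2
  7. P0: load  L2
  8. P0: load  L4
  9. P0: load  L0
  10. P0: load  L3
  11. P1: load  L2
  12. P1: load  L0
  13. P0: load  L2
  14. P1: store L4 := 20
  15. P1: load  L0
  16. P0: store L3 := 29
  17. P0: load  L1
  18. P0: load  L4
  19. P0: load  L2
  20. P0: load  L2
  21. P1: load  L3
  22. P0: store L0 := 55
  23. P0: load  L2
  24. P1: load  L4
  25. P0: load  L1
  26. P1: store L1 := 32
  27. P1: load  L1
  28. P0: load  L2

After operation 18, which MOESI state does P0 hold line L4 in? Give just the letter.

  op1 P0: load  L3 → E/I on L3; bus BusRd; mem=60
  op2 P0: store L2 := 18 → M/I on L2; bus BusRdX; mem=40
  op3 P0: store L0 := 66 → M/I on L0; bus BusRdX; mem=90
  op4 P1: load  L2 → O/S on L2; bus BusRd; mem=40
  op5 P0: load  L2 → O/S on L2; bus (none); mem=40
  op6 P0: load  L2 → O/S on L2; bus (none); mem=40
  op7 P0: load  L2 → O/S on L2; bus (none); mem=40
  op8 P0: load  L4 → E/I on L4; bus BusRd; mem=0
  op9 P0: load  L0 → M/I on L0; bus (none); mem=90
  op10 P0: load  L3 → E/I on L3; bus (none); mem=60
  op11 P1: load  L2 → O/S on L2; bus (none); mem=40
  op12 P1: load  L0 → O/S on L0; bus BusRd; mem=90
  op13 P0: load  L2 → O/S on L2; bus (none); mem=40
  op14 P1: store L4 := 20 → I/M on L4; bus BusRdX; mem=0
  op15 P1: load  L0 → O/S on L0; bus (none); mem=90
  op16 P0: store L3 := 29 → M/I on L3; bus (none); mem=60
  op17 P0: load  L1 → E/I on L1; bus BusRd; mem=60
  op18 P0: load  L4 → S/O on L4; bus BusRd; mem=0
  op19 P0: load  L2 → O/S on L2; bus (none); mem=40
  op20 P0: load  L2 → O/S on L2; bus (none); mem=40
  op21 P1: load  L3 → O/S on L3; bus BusRd; mem=60
  op22 P0: store L0 := 55 → M/I on L0; bus BusUpgr; mem=90
  op23 P0: load  L2 → O/S on L2; bus (none); mem=40
  op24 P1: load  L4 → S/O on L4; bus (none); mem=0
  op25 P0: load  L1 → E/I on L1; bus (none); mem=60
  op26 P1: store L1 := 32 → I/M on L1; bus BusRdX; mem=60
  op27 P1: load  L1 → I/M on L1; bus (none); mem=60
  op28 P0: load  L2 → O/S on L2; bus (none); mem=40

state = S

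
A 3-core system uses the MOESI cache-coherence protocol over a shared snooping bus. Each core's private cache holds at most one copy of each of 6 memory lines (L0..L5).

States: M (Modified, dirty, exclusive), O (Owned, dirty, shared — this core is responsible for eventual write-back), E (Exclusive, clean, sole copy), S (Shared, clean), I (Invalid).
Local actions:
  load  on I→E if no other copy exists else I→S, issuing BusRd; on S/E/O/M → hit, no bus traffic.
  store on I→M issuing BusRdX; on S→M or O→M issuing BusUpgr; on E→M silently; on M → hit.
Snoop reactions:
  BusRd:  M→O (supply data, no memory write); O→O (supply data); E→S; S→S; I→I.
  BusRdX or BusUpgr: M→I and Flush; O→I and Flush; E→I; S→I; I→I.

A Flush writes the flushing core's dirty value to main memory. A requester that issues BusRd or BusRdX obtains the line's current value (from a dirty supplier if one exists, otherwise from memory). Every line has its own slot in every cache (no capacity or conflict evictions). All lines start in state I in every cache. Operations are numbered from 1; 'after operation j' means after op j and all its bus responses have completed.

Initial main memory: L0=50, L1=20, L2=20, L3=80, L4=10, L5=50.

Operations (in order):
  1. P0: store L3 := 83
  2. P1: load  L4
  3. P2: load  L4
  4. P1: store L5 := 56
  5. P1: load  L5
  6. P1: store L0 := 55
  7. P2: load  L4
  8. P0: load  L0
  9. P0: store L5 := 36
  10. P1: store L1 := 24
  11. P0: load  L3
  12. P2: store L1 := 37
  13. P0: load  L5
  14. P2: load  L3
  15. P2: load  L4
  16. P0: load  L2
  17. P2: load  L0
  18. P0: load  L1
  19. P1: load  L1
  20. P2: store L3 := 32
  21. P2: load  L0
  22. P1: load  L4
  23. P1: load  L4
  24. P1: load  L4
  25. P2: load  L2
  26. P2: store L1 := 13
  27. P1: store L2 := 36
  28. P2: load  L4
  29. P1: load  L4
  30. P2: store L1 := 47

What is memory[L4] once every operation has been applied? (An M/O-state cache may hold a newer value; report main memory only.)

memory[L4] = 10

step 1: P0: store L3 := 83  ⟶  MII  (L3)  txn=BusRdX  M[L3]=80
step 2: P1: load  L4  ⟶  IEI  (L4)  txn=BusRd  M[L4]=10
step 3: P2: load  L4  ⟶  ISS  (L4)  txn=BusRd  M[L4]=10
step 4: P1: store L5 := 56  ⟶  IMI  (L5)  txn=BusRdX  M[L5]=50
step 5: P1: load  L5  ⟶  IMI  (L5)  txn=∅  M[L5]=50
step 6: P1: store L0 := 55  ⟶  IMI  (L0)  txn=BusRdX  M[L0]=50
step 7: P2: load  L4  ⟶  ISS  (L4)  txn=∅  M[L4]=10
step 8: P0: load  L0  ⟶  SOI  (L0)  txn=BusRd  M[L0]=50
step 9: P0: store L5 := 36  ⟶  MII  (L5)  txn=BusRdX+Flush  M[L5]=56
step 10: P1: store L1 := 24  ⟶  IMI  (L1)  txn=BusRdX  M[L1]=20
step 11: P0: load  L3  ⟶  MII  (L3)  txn=∅  M[L3]=80
step 12: P2: store L1 := 37  ⟶  IIM  (L1)  txn=BusRdX+Flush  M[L1]=24
step 13: P0: load  L5  ⟶  MII  (L5)  txn=∅  M[L5]=56
step 14: P2: load  L3  ⟶  OIS  (L3)  txn=BusRd  M[L3]=80
step 15: P2: load  L4  ⟶  ISS  (L4)  txn=∅  M[L4]=10
step 16: P0: load  L2  ⟶  EII  (L2)  txn=BusRd  M[L2]=20
step 17: P2: load  L0  ⟶  SOS  (L0)  txn=BusRd  M[L0]=50
step 18: P0: load  L1  ⟶  SIO  (L1)  txn=BusRd  M[L1]=24
step 19: P1: load  L1  ⟶  SSO  (L1)  txn=BusRd  M[L1]=24
step 20: P2: store L3 := 32  ⟶  IIM  (L3)  txn=BusUpgr+Flush  M[L3]=83
step 21: P2: load  L0  ⟶  SOS  (L0)  txn=∅  M[L0]=50
step 22: P1: load  L4  ⟶  ISS  (L4)  txn=∅  M[L4]=10
step 23: P1: load  L4  ⟶  ISS  (L4)  txn=∅  M[L4]=10
step 24: P1: load  L4  ⟶  ISS  (L4)  txn=∅  M[L4]=10
step 25: P2: load  L2  ⟶  SIS  (L2)  txn=BusRd  M[L2]=20
step 26: P2: store L1 := 13  ⟶  IIM  (L1)  txn=BusUpgr  M[L1]=24
step 27: P1: store L2 := 36  ⟶  IMI  (L2)  txn=BusRdX  M[L2]=20
step 28: P2: load  L4  ⟶  ISS  (L4)  txn=∅  M[L4]=10
step 29: P1: load  L4  ⟶  ISS  (L4)  txn=∅  M[L4]=10
step 30: P2: store L1 := 47  ⟶  IIM  (L1)  txn=∅  M[L1]=24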